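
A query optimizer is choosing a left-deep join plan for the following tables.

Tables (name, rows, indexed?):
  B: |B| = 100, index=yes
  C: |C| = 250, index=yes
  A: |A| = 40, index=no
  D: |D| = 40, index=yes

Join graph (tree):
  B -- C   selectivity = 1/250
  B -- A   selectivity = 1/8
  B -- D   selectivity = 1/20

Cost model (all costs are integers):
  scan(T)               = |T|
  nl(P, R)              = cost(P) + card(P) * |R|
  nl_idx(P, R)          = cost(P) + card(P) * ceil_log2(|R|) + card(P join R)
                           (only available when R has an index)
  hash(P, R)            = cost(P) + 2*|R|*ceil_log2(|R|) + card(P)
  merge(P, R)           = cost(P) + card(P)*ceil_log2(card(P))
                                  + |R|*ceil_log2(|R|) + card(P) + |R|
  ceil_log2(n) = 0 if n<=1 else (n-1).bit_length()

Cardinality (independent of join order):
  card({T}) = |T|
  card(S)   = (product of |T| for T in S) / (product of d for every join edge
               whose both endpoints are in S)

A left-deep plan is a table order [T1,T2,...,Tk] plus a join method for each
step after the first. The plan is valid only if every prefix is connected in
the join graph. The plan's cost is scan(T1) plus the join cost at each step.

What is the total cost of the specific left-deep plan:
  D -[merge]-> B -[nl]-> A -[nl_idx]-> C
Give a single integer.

18120

step 1: scan D: cost=40, card=40
step 2: join B via merge
    card(P join B) = 40*100/(20) = 200
    cost = 40 + 40*6 + 100*7 + 40 + 100 = 1120
step 3: join A via nl
    card(P join A) = 200*40/(8) = 1000
    cost = 1120 + 200*40 = 9120
step 4: join C via nl_idx
    card(P join C) = 1000*250/(250) = 1000
    cost = 9120 + 1000*8 + 1000 = 18120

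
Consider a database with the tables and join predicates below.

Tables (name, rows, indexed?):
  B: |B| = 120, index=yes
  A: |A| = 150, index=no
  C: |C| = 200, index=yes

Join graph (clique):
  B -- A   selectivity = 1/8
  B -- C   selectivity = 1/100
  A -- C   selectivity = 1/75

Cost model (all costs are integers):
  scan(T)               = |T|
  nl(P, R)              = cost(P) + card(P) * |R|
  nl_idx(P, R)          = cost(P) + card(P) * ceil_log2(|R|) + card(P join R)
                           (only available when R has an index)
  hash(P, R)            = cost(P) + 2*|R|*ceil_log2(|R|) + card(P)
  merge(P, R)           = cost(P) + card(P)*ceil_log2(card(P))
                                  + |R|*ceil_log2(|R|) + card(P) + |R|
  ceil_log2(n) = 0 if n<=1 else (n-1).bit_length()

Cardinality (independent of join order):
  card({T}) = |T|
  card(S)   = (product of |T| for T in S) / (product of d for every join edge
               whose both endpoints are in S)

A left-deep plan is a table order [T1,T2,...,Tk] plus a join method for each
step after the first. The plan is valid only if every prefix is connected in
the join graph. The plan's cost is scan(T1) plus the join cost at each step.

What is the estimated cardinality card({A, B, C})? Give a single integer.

Tables in S: A(150), B(120), C(200)
Edges inside S: B-A(d=8), B-C(d=100), A-C(d=75)
numerator = 150 * 120 * 200 = 3600000
denominator = 8 * 100 * 75 = 60000
card(S) = 3600000 / 60000 = 60

60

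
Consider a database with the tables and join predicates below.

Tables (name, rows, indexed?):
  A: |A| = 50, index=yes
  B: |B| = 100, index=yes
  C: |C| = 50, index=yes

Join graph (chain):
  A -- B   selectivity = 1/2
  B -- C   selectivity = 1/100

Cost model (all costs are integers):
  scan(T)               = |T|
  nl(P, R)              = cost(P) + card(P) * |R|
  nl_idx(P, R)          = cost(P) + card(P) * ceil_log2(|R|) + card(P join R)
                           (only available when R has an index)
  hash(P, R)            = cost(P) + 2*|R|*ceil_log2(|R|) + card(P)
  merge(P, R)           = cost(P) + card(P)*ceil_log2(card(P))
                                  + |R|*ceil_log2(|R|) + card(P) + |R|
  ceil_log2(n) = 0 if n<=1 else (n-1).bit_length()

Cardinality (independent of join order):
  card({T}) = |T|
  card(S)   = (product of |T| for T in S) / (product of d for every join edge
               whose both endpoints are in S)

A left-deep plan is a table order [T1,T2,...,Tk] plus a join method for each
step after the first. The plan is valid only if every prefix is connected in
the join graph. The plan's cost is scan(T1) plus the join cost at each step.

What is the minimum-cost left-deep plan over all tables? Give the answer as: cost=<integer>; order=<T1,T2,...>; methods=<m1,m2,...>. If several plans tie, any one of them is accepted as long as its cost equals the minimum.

Selinger DP (subsets sized 1..n):
  {A}: scan cost=50, card=50
  {B}: scan cost=100, card=100
  {C}: scan cost=50, card=50
  {AB}: card=2500; try (A,hash)→800, (B,merge)→1200, (A,merge)→1250, (B,hash)→1500, (B,nl_idx)→2900, (A,nl_idx)→3200 …(+2); best=800 via (A,hash)
  {BC}: card=50; try (B,nl_idx)→450, (C,nl_idx)→750, (C,hash)→800, (B,merge)→1200, (C,merge)→1250, (B,hash)→1500 …(+2); best=450 via (B,nl_idx)
  {ABC}: card=1250; try (A,hash)→1100, (A,merge)→1150, (A,nl_idx)→2000, (A,nl)→2950, (C,hash)→3900, (C,nl_idx)→17050 …(+2); best=1100 via (A,hash)

cost=1100; order=C,B,A; methods=nl_idx,hash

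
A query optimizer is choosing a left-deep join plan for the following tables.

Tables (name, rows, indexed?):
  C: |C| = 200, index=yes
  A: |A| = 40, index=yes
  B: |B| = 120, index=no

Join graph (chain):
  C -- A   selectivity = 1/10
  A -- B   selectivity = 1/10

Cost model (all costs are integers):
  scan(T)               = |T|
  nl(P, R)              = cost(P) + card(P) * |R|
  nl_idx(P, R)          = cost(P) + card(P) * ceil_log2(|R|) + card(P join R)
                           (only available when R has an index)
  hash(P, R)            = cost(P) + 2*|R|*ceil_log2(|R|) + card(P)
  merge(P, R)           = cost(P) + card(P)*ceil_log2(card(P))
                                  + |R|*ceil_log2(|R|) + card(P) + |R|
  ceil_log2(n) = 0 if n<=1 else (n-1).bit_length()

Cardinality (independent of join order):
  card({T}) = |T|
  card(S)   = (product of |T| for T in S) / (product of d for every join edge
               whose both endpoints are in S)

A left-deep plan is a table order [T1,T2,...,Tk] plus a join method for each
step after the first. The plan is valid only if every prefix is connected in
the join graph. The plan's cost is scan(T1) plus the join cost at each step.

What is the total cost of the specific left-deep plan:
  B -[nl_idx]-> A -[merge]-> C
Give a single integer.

7920

step 1: scan B: cost=120, card=120
step 2: join A via nl_idx
    card(P join A) = 120*40/(10) = 480
    cost = 120 + 120*6 + 480 = 1320
step 3: join C via merge
    card(P join C) = 480*200/(10) = 9600
    cost = 1320 + 480*9 + 200*8 + 480 + 200 = 7920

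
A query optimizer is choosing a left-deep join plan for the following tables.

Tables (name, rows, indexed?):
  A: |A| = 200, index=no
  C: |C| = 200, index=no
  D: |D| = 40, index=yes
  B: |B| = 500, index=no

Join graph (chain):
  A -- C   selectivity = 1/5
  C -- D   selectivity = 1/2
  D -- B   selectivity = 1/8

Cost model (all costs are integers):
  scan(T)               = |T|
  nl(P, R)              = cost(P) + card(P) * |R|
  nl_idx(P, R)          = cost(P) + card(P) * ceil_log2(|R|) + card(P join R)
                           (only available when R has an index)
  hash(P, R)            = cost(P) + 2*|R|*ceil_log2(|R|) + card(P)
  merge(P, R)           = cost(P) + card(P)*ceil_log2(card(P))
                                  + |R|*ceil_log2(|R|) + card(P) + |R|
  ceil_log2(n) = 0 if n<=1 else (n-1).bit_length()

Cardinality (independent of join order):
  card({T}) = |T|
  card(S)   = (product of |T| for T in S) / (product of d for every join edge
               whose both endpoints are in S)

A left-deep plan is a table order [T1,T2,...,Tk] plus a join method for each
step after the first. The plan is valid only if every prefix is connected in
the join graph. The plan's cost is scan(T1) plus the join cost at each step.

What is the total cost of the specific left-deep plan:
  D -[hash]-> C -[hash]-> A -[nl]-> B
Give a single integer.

80010480

step 1: scan D: cost=40, card=40
step 2: join C via hash
    card(P join C) = 40*200/(2) = 4000
    cost = 40 + 2*200*8 + 40 = 3280
step 3: join A via hash
    card(P join A) = 4000*200/(5) = 160000
    cost = 3280 + 2*200*8 + 4000 = 10480
step 4: join B via nl
    card(P join B) = 160000*500/(8) = 10000000
    cost = 10480 + 160000*500 = 80010480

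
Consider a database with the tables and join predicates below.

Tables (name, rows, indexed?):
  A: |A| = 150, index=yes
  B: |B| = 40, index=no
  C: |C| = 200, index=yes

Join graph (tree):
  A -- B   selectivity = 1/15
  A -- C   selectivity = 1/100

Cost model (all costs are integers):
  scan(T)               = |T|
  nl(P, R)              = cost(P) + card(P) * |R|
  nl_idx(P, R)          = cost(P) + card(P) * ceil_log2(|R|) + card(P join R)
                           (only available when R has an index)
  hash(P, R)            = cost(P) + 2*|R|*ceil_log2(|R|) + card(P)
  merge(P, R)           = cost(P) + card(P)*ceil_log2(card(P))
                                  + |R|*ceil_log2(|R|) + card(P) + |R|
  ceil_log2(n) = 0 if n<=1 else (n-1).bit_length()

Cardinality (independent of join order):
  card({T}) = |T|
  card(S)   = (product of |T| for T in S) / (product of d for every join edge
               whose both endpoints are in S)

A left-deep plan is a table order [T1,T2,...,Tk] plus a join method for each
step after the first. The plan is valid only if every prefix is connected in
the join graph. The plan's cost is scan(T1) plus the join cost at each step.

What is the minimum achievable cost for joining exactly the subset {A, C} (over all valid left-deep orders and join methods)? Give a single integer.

Selinger DP over subsets of {A,C}:
  {A}: scan cost=150, card=150
  {C}: scan cost=200, card=200
  {AC}: card=300; try (C,nl_idx)→1650, (A,nl_idx)→2100, (A,hash)→2800, (C,merge)→3300, (A,merge)→3350, (C,hash)→3500 …(+2); best=1650 via (C,nl_idx)

1650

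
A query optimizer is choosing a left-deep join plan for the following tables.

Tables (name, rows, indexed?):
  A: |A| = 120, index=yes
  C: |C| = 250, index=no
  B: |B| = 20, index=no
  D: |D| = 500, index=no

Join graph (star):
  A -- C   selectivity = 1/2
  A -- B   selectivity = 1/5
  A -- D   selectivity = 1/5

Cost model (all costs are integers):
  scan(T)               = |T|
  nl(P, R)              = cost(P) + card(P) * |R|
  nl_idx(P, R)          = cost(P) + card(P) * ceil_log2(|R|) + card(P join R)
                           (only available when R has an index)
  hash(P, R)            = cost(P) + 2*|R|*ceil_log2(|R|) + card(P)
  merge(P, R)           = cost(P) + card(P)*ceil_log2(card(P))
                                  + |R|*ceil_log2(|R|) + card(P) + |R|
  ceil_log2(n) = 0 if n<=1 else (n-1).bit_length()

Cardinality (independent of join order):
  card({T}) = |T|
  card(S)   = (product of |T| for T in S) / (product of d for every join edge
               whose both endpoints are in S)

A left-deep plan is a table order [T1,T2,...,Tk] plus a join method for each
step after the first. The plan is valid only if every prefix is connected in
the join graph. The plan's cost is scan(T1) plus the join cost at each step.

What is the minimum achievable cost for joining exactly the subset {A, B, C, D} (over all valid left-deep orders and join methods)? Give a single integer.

Selinger DP over subsets of {A,B,C,D}:
  {A}: scan cost=120, card=120
  {C}: scan cost=250, card=250
  {B}: scan cost=20, card=20
  {D}: scan cost=500, card=500
  {AC}: card=15000; try (A,hash)→2180, (C,merge)→3330, (A,merge)→3460, (C,hash)→4240, (A,nl_idx)→17000, (C,nl)→30120 …(+1); best=2180 via (A,hash)
  {AB}: card=480; try (B,hash)→440, (A,nl_idx)→640, (A,merge)→1100, (B,merge)→1200, (A,hash)→1720, (A,nl)→2420 …(+1); best=440 via (B,hash)
  {AD}: card=12000; try (A,hash)→2680, (D,merge)→6080, (A,merge)→6460, (D,hash)→9240, (A,nl_idx)→16000, (D,nl)→60120 …(+1); best=2680 via (A,hash)
  {ABC}: card=60000; try (C,hash)→4920, (C,merge)→7490, (B,hash)→17380, (C,nl)→120440, (B,merge)→227300, (B,nl)→302180; best=4920 via (C,hash)
  {ACD}: card=1500000; try (C,hash)→18680, (D,hash)→26180, (C,merge)→184930, (D,merge)→232180, (C,nl)→3002680, (D,nl)→7502180; best=18680 via (C,hash)
  {ABD}: card=48000; try (D,hash)→9920, (D,merge)→10240, (B,hash)→14880, (B,merge)→182800, (D,nl)→240440, (B,nl)→242680; best=9920 via (D,hash)
  {ABCD}: card=6000000; try (C,hash)→61920, (D,hash)→73920, (C,merge)→828170, (D,merge)→1029920, (B,hash)→1518880, (C,nl)→12009920 …(+3); best=61920 via (C,hash)

61920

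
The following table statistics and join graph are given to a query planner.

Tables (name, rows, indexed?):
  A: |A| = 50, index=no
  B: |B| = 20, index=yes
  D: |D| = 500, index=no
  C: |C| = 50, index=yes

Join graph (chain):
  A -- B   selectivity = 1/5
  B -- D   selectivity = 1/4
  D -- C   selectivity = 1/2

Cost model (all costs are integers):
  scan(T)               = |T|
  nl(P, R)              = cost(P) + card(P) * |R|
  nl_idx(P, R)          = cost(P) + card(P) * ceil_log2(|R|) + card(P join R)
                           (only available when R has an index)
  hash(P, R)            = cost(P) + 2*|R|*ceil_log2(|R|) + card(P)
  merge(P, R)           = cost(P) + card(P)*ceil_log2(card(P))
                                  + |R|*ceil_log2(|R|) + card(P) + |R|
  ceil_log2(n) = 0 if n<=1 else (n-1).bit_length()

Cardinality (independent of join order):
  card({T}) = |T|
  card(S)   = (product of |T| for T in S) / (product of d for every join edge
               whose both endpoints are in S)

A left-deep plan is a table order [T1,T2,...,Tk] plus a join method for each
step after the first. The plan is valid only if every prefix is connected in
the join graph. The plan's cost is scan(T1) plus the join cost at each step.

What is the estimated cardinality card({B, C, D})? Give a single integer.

62500

Tables in S: B(20), C(50), D(500)
Edges inside S: B-D(d=4), D-C(d=2)
numerator = 20 * 50 * 500 = 500000
denominator = 4 * 2 = 8
card(S) = 500000 / 8 = 62500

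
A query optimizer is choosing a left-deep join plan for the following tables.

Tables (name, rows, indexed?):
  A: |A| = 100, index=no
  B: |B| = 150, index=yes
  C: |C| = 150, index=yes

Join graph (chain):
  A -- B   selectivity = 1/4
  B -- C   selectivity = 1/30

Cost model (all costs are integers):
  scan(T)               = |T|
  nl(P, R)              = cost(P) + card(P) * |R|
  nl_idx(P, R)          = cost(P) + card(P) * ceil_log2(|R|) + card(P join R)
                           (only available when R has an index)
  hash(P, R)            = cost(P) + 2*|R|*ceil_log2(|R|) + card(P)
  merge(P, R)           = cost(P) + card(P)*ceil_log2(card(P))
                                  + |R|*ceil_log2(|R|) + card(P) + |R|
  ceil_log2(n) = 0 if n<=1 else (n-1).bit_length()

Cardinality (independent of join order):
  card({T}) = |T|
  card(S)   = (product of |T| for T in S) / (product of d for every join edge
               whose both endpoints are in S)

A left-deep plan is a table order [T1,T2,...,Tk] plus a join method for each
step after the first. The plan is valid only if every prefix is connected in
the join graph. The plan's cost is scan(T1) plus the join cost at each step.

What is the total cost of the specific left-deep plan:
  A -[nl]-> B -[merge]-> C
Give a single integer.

step 1: scan A: cost=100, card=100
step 2: join B via nl
    card(P join B) = 100*150/(4) = 3750
    cost = 100 + 100*150 = 15100
step 3: join C via merge
    card(P join C) = 3750*150/(30) = 18750
    cost = 15100 + 3750*12 + 150*8 + 3750 + 150 = 65200

65200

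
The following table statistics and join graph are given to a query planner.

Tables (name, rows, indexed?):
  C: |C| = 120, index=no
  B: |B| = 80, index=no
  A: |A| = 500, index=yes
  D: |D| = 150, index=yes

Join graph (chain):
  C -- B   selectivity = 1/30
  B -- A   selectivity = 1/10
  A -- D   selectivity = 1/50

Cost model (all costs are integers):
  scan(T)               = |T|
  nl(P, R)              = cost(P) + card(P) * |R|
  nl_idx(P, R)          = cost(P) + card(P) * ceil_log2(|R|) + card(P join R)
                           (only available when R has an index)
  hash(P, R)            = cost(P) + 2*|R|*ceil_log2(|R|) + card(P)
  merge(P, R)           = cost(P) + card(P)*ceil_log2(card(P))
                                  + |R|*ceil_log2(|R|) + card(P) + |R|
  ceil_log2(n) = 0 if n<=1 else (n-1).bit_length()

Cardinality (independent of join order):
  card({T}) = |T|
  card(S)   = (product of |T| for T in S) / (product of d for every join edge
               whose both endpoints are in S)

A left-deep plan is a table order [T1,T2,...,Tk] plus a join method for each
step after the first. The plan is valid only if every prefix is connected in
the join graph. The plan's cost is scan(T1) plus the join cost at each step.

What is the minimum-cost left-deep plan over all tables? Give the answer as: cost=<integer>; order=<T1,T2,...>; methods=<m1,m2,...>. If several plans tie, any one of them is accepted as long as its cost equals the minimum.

Selinger DP (subsets sized 1..n):
  {C}: scan cost=120, card=120
  {B}: scan cost=80, card=80
  {A}: scan cost=500, card=500
  {D}: scan cost=150, card=150
  {BC}: card=320; try (B,hash)→1360, (C,merge)→1680, (B,merge)→1720, (C,hash)→1840, (C,nl)→9680, (B,nl)→9720; best=1360 via (B,hash)
  {AB}: card=4000; try (B,hash)→2120, (A,nl_idx)→4800, (A,merge)→5720, (B,merge)→6140, (A,hash)→9160, (A,nl)→40080 …(+1); best=2120 via (B,hash)
  {AD}: card=1500; try (A,nl_idx)→3000, (D,hash)→3400, (D,nl_idx)→6000, (A,merge)→6500, (D,merge)→6850, (A,hash)→9300 …(+2); best=3000 via (A,nl_idx)
  {ABC}: card=16000; try (C,hash)→7800, (A,merge)→9560, (A,hash)→10680, (A,nl_idx)→20240, (C,merge)→55080, (A,nl)→161360 …(+1); best=7800 via (C,hash)
  {ABD}: card=12000; try (B,hash)→5620, (D,hash)→8520, (B,merge)→21640, (D,nl_idx)→46120, (D,merge)→55470, (B,nl)→123000 …(+1); best=5620 via (B,hash)
  {ABCD}: card=48000; try (C,hash)→19300, (D,hash)→26200, (D,nl_idx)→183800, (C,merge)→186580, (D,merge)→249150, (C,nl)→1445620 …(+1); best=19300 via (C,hash)

cost=19300; order=D,A,B,C; methods=nl_idx,hash,hash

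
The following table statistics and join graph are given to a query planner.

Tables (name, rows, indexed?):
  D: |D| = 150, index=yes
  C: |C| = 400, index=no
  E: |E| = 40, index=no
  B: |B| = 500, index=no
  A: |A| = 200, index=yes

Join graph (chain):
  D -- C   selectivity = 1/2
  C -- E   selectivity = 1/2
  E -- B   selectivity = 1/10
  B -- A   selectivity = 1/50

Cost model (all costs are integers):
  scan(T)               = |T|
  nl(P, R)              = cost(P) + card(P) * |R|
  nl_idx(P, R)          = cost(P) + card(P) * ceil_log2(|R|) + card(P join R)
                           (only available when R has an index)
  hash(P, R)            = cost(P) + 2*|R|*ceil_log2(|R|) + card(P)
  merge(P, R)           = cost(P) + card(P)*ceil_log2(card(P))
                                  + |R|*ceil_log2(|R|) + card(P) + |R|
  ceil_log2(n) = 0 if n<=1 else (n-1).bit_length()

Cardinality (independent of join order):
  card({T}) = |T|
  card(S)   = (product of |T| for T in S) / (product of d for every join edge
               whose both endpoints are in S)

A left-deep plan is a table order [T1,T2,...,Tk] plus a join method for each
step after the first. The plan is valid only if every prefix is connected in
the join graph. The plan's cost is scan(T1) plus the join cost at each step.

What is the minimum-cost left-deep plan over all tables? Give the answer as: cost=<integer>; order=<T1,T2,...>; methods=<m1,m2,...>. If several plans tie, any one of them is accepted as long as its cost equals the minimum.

Selinger DP (subsets sized 1..n):
  {D}: scan cost=150, card=150
  {C}: scan cost=400, card=400
  {E}: scan cost=40, card=40
  {B}: scan cost=500, card=500
  {A}: scan cost=200, card=200
  {CD}: card=30000; try (D,hash)→3200, (C,merge)→5500, (D,merge)→5750, (C,hash)→7500, (D,nl_idx)→33600, (C,nl)→60150 …(+1); best=3200 via (D,hash)
  {CE}: card=8000; try (E,hash)→1280, (C,merge)→4320, (E,merge)→4680, (C,hash)→7280, (C,nl)→16040, (E,nl)→16400; best=1280 via (E,hash)
  {BE}: card=2000; try (E,hash)→1480, (B,merge)→5320, (E,merge)→5780, (B,hash)→9080, (B,nl)→20040, (E,nl)→20500; best=1480 via (E,hash)
  {AB}: card=2000; try (A,hash)→4200, (A,nl_idx)→6500, (B,merge)→7000, (A,merge)→7300, (B,hash)→9400, (B,nl)→100200 …(+1); best=4200 via (A,hash)
  {CDE}: card=600000; try (D,hash)→11680, (E,hash)→33680, (D,merge)→114630, (E,merge)→483480, (D,nl_idx)→665280, (D,nl)→1201280 …(+1); best=11680 via (D,hash)
  {BCE}: card=400000; try (C,hash)→10680, (B,hash)→18280, (C,merge)→29480, (B,merge)→118280, (C,nl)→801480, (B,nl)→4001280; best=10680 via (C,hash)
  {ABE}: card=8000; try (E,hash)→6680, (A,hash)→6680, (A,nl_idx)→25480, (A,merge)→27280, (E,merge)→28480, (E,nl)→84200 …(+1); best=6680 via (E,hash)
  {BCDE}: card=30000000; try (D,hash)→413080, (B,hash)→620680, (D,merge)→8012030, (B,merge)→12616680, (D,nl_idx)→33210680, (D,nl)→60010680 …(+1); best=413080 via (D,hash)
  {ABCE}: card=1600000; try (C,hash)→21880, (C,merge)→122680, (A,hash)→413880, (C,nl)→3206680, (A,nl_idx)→4810680, (A,merge)→8012480 …(+1); best=21880 via (C,hash)
  {ABCDE}: card=120000000; try (D,hash)→1624280, (A,hash)→30416280, (D,merge)→35223230, (D,nl_idx)→132821880, (D,nl)→240021880, (A,nl_idx)→360413080 …(+2); best=1624280 via (D,hash)

cost=1624280; order=B,A,E,C,D; methods=hash,hash,hash,hash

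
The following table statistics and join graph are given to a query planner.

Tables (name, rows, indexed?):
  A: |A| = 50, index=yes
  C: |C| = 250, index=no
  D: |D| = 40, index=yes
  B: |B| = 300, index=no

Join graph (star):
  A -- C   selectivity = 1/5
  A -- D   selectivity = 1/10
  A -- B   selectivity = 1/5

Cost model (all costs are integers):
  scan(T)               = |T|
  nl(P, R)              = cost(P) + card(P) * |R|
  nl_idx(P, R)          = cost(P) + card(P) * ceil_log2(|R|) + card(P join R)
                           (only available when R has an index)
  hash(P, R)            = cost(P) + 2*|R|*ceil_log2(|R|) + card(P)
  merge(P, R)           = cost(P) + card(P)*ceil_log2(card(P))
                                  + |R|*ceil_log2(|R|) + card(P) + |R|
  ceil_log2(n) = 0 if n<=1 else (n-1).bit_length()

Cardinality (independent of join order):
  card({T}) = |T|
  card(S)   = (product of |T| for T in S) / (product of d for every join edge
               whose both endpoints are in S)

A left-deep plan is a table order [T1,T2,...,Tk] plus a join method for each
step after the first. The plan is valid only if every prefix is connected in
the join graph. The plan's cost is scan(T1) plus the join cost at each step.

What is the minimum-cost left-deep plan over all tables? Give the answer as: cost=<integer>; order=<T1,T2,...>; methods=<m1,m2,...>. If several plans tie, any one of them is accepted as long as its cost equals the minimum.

Selinger DP (subsets sized 1..n):
  {A}: scan cost=50, card=50
  {C}: scan cost=250, card=250
  {D}: scan cost=40, card=40
  {B}: scan cost=300, card=300
  {AC}: card=2500; try (A,hash)→1100, (C,merge)→2650, (A,merge)→2850, (C,hash)→4100, (A,nl_idx)→4250, (C,nl)→12550 …(+1); best=1100 via (A,hash)
  {AD}: card=200; try (A,nl_idx)→480, (D,nl_idx)→550, (D,hash)→580, (A,merge)→670, (D,merge)→680, (A,hash)→680 …(+2); best=480 via (A,nl_idx)
  {AB}: card=3000; try (A,hash)→1200, (B,merge)→3400, (A,merge)→3650, (A,nl_idx)→5100, (B,hash)→5500, (B,nl)→15050 …(+1); best=1200 via (A,hash)
  {ACD}: card=10000; try (D,hash)→4080, (C,merge)→4530, (C,hash)→4680, (D,nl_idx)→26100, (D,merge)→33880, (C,nl)→50480 …(+1); best=4080 via (D,hash)
  {ABC}: card=150000; try (C,hash)→8200, (B,hash)→9000, (B,merge)→36600, (C,merge)→42450, (B,nl)→751100, (C,nl)→751200; best=8200 via (C,hash)
  {ABD}: card=12000; try (D,hash)→4680, (B,merge)→5280, (B,hash)→6080, (D,nl_idx)→31200, (D,merge)→40480, (B,nl)→60480 …(+1); best=4680 via (D,hash)
  {ABCD}: card=600000; try (B,hash)→19480, (C,hash)→20680, (B,merge)→157080, (D,hash)→158680, (C,merge)→186930, (D,nl_idx)→1508200 …(+4); best=19480 via (B,hash)

cost=19480; order=C,A,D,B; methods=hash,hash,hash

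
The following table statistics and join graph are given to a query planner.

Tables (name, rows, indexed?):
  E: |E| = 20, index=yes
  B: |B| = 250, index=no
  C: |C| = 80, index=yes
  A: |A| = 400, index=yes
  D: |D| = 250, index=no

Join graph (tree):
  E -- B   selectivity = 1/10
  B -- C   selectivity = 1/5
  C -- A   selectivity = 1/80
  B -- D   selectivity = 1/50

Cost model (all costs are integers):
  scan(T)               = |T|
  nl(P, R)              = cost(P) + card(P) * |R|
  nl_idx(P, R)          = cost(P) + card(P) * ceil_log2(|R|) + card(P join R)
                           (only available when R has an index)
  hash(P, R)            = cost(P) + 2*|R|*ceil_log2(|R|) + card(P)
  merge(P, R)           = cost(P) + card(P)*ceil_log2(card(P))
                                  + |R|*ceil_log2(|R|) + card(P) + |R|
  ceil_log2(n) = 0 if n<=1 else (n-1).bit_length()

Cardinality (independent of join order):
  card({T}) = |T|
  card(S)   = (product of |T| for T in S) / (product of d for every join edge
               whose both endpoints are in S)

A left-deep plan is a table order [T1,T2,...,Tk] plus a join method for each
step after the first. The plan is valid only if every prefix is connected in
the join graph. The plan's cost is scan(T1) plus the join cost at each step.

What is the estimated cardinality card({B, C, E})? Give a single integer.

Tables in S: B(250), C(80), E(20)
Edges inside S: E-B(d=10), B-C(d=5)
numerator = 250 * 80 * 20 = 400000
denominator = 10 * 5 = 50
card(S) = 400000 / 50 = 8000

8000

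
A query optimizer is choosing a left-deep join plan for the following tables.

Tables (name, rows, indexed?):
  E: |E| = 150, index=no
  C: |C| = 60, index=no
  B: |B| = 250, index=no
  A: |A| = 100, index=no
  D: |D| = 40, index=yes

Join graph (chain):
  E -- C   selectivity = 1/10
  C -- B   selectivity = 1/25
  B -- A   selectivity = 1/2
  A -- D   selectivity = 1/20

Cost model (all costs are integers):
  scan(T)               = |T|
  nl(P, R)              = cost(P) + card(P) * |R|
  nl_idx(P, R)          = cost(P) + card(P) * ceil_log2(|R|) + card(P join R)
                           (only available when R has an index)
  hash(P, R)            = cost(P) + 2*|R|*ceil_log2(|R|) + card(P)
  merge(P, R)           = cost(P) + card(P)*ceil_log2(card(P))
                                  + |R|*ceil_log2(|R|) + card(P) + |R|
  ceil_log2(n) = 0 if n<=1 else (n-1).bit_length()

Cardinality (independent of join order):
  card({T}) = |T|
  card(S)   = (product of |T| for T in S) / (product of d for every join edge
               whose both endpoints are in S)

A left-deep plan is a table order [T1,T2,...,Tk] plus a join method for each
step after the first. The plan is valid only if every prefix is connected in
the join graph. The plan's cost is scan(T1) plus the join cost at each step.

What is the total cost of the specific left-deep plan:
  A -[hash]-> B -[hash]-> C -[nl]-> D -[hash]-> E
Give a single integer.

step 1: scan A: cost=100, card=100
step 2: join B via hash
    card(P join B) = 100*250/(2) = 12500
    cost = 100 + 2*250*8 + 100 = 4200
step 3: join C via hash
    card(P join C) = 12500*60/(25) = 30000
    cost = 4200 + 2*60*6 + 12500 = 17420
step 4: join D via nl
    card(P join D) = 30000*40/(20) = 60000
    cost = 17420 + 30000*40 = 1217420
step 5: join E via hash
    card(P join E) = 60000*150/(10) = 900000
    cost = 1217420 + 2*150*8 + 60000 = 1279820

1279820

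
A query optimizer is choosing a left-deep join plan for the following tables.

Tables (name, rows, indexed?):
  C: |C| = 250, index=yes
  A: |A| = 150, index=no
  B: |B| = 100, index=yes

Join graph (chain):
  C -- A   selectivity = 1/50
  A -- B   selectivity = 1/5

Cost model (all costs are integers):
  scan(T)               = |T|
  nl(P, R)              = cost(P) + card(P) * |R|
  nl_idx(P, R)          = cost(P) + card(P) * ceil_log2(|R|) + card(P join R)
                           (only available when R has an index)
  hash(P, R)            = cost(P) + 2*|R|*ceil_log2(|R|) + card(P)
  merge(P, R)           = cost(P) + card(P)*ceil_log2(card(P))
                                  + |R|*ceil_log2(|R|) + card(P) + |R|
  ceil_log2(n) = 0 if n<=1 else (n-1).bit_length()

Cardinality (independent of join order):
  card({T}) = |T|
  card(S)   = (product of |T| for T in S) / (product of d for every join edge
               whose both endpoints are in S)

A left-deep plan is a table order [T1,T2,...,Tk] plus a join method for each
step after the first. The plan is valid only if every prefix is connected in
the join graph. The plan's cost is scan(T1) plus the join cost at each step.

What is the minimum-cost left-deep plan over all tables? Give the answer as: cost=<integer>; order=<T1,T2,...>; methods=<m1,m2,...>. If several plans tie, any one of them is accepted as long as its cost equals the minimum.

cost=4250; order=A,C,B; methods=nl_idx,hash

Selinger DP (subsets sized 1..n):
  {C}: scan cost=250, card=250
  {A}: scan cost=150, card=150
  {B}: scan cost=100, card=100
  {AC}: card=750; try (C,nl_idx)→2100, (A,hash)→2900, (C,merge)→3750, (A,merge)→3850, (C,hash)→4300, (C,nl)→37650 …(+1); best=2100 via (C,nl_idx)
  {AB}: card=3000; try (B,hash)→1700, (A,merge)→2250, (B,merge)→2300, (A,hash)→2600, (B,nl_idx)→4200, (A,nl)→15100 …(+1); best=1700 via (B,hash)
  {ABC}: card=15000; try (B,hash)→4250, (C,hash)→8700, (B,merge)→11150, (B,nl_idx)→22350, (C,nl_idx)→40700, (C,merge)→42950 …(+2); best=4250 via (B,hash)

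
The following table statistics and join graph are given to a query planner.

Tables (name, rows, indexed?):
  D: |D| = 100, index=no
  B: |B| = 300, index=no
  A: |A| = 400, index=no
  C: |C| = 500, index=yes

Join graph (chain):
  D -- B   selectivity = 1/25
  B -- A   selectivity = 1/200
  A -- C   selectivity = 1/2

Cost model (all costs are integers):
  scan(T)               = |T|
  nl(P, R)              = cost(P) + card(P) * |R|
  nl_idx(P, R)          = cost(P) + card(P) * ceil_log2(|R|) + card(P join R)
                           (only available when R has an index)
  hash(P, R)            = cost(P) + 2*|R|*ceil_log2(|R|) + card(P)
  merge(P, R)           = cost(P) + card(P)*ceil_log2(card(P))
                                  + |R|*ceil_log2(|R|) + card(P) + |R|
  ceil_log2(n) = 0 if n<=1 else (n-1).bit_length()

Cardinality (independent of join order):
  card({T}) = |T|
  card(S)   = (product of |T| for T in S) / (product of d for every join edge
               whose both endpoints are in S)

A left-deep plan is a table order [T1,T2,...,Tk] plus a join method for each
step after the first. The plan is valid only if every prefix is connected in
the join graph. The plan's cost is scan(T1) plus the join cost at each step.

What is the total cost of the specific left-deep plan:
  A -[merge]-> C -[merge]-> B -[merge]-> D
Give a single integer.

step 1: scan A: cost=400, card=400
step 2: join C via merge
    card(P join C) = 400*500/(2) = 100000
    cost = 400 + 400*9 + 500*9 + 400 + 500 = 9400
step 3: join B via merge
    card(P join B) = 100000*300/(200) = 150000
    cost = 9400 + 100000*17 + 300*9 + 100000 + 300 = 1812400
step 4: join D via merge
    card(P join D) = 150000*100/(25) = 600000
    cost = 1812400 + 150000*18 + 100*7 + 150000 + 100 = 4663200

4663200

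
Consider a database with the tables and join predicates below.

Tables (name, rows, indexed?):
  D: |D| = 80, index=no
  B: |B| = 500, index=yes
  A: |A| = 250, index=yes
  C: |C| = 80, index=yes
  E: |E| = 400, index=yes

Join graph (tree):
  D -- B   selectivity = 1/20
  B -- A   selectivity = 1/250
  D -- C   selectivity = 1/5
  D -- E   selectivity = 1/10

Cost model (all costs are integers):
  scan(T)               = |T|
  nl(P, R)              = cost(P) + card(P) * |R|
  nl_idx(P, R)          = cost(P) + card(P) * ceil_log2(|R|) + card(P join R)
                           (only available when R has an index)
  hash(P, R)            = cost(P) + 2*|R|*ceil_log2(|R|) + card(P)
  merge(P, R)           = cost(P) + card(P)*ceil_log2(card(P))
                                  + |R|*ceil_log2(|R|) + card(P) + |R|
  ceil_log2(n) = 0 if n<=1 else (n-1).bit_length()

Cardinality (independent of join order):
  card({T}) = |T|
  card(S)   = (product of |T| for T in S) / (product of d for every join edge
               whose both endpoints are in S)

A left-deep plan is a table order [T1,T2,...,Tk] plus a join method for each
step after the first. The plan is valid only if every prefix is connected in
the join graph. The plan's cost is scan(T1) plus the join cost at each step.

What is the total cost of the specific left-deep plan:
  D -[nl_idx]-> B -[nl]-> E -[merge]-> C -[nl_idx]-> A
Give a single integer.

13763440

step 1: scan D: cost=80, card=80
step 2: join B via nl_idx
    card(P join B) = 80*500/(20) = 2000
    cost = 80 + 80*9 + 2000 = 2800
step 3: join E via nl
    card(P join E) = 2000*400/(10) = 80000
    cost = 2800 + 2000*400 = 802800
step 4: join C via merge
    card(P join C) = 80000*80/(5) = 1280000
    cost = 802800 + 80000*17 + 80*7 + 80000 + 80 = 2243440
step 5: join A via nl_idx
    card(P join A) = 1280000*250/(250) = 1280000
    cost = 2243440 + 1280000*8 + 1280000 = 13763440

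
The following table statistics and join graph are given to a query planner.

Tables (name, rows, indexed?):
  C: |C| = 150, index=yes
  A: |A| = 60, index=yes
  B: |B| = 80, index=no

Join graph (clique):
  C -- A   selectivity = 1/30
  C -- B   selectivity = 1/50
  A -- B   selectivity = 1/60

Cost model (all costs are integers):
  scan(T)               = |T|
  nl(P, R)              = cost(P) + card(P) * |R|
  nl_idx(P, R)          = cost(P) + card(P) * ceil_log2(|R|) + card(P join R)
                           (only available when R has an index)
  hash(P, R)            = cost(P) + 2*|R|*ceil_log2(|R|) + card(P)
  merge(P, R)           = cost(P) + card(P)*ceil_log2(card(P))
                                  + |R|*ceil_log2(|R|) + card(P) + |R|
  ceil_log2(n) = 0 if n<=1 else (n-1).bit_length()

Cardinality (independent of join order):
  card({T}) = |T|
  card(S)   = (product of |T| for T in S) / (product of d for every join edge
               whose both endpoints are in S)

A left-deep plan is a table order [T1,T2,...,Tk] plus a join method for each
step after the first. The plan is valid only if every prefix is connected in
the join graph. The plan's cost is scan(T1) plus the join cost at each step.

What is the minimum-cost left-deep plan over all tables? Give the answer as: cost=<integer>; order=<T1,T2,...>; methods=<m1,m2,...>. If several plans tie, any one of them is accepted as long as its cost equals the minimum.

cost=1288; order=B,A,C; methods=nl_idx,nl_idx

Selinger DP (subsets sized 1..n):
  {C}: scan cost=150, card=150
  {A}: scan cost=60, card=60
  {B}: scan cost=80, card=80
  {AC}: card=300; try (C,nl_idx)→840, (A,hash)→1020, (A,nl_idx)→1350, (C,merge)→1830, (A,merge)→1920, (C,hash)→2520 …(+2); best=840 via (C,nl_idx)
  {BC}: card=240; try (C,nl_idx)→960, (B,hash)→1420, (C,merge)→2070, (B,merge)→2140, (C,hash)→2560, (C,nl)→12080 …(+1); best=960 via (C,nl_idx)
  {AB}: card=80; try (A,nl_idx)→640, (A,hash)→880, (B,merge)→1120, (A,merge)→1140, (B,hash)→1240, (B,nl)→4860 …(+1); best=640 via (A,nl_idx)
  {ABC}: card=8; try (C,nl_idx)→1288, (A,hash)→1920, (B,hash)→2260, (A,nl_idx)→2408, (C,merge)→2630, (C,hash)→3120 …(+5); best=1288 via (C,nl_idx)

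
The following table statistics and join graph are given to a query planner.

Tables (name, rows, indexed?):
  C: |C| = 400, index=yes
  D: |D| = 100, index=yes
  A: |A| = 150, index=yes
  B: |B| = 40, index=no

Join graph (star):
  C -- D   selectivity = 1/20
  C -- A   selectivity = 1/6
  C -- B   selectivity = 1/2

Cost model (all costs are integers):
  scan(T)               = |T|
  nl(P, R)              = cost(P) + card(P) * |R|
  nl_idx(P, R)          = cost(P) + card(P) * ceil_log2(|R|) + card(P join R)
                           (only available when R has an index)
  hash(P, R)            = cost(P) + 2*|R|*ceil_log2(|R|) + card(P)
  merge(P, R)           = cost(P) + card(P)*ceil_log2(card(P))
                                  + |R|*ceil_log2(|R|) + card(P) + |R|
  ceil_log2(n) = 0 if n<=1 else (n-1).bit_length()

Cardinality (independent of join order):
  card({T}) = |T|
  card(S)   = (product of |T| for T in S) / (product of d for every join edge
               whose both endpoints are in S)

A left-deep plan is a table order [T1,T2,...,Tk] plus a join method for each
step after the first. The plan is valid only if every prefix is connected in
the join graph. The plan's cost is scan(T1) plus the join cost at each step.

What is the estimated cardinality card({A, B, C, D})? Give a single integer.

Tables in S: A(150), B(40), C(400), D(100)
Edges inside S: C-D(d=20), C-A(d=6), C-B(d=2)
numerator = 150 * 40 * 400 * 100 = 240000000
denominator = 20 * 6 * 2 = 240
card(S) = 240000000 / 240 = 1000000

1000000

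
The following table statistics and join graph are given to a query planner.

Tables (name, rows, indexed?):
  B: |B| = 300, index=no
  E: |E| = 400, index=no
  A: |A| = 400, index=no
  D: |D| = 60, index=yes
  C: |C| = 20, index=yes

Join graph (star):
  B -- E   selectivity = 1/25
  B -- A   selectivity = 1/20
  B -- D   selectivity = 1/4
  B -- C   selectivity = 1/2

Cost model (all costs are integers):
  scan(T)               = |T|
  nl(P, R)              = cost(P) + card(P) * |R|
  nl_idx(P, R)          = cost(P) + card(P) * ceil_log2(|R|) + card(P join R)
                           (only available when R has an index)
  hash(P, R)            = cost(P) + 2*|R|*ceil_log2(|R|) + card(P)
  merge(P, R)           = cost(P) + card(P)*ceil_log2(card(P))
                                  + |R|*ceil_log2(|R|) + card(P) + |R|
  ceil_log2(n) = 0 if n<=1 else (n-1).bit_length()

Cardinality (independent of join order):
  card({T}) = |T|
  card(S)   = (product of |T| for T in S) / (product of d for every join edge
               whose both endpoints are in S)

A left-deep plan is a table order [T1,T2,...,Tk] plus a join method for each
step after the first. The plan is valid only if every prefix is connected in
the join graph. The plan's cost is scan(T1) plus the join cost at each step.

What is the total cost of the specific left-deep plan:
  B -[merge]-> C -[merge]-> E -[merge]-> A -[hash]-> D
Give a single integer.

1827140

step 1: scan B: cost=300, card=300
step 2: join C via merge
    card(P join C) = 300*20/(2) = 3000
    cost = 300 + 300*9 + 20*5 + 300 + 20 = 3420
step 3: join E via merge
    card(P join E) = 3000*400/(25) = 48000
    cost = 3420 + 3000*12 + 400*9 + 3000 + 400 = 46420
step 4: join A via merge
    card(P join A) = 48000*400/(20) = 960000
    cost = 46420 + 48000*16 + 400*9 + 48000 + 400 = 866420
step 5: join D via hash
    card(P join D) = 960000*60/(4) = 14400000
    cost = 866420 + 2*60*6 + 960000 = 1827140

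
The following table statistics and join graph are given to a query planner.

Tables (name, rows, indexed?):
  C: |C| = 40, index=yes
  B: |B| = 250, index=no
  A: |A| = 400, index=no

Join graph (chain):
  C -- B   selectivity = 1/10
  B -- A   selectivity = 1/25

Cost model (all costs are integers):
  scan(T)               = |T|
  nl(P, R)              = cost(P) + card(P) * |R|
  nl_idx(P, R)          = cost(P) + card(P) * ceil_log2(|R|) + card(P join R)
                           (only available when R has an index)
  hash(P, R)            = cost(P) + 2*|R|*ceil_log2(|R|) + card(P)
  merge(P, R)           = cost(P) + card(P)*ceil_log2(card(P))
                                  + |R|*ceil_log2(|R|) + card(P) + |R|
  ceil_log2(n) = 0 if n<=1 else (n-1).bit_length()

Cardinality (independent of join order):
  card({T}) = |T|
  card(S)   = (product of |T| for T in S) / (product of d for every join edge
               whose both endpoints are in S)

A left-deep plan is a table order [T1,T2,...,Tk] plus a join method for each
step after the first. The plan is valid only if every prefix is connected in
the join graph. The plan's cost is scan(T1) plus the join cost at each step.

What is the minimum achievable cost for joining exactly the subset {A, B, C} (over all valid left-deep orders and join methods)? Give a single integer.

9180

Selinger DP over subsets of {A,B,C}:
  {C}: scan cost=40, card=40
  {B}: scan cost=250, card=250
  {A}: scan cost=400, card=400
  {BC}: card=1000; try (C,hash)→980, (B,merge)→2570, (C,nl_idx)→2750, (C,merge)→2780, (B,hash)→4080, (B,nl)→10040 …(+1); best=980 via (C,hash)
  {AB}: card=4000; try (B,hash)→4800, (A,merge)→6500, (B,merge)→6650, (A,hash)→7700, (A,nl)→100250, (B,nl)→100400; best=4800 via (B,hash)
  {ABC}: card=16000; try (A,hash)→9180, (C,hash)→9280, (A,merge)→15980, (C,nl_idx)→44800, (C,merge)→57080, (C,nl)→164800 …(+1); best=9180 via (A,hash)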